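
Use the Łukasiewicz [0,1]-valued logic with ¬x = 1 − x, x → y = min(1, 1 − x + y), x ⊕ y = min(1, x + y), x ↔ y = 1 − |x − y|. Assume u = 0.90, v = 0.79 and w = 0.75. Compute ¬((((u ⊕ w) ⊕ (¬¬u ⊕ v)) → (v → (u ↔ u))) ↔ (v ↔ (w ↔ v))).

u ⊕ w = min(1, 0.90 + 0.75) = min(1, 1.65) = 1.00
¬u = 1 − 0.90 = 0.10
¬¬u = 1 − 0.10 = 0.90
¬¬u ⊕ v = min(1, 0.90 + 0.79) = min(1, 1.69) = 1.00
(u ⊕ w) ⊕ (¬¬u ⊕ v) = min(1, 1.00 + 1.00) = min(1, 2.00) = 1.00
u ↔ u = 1 − |0.90 − 0.90| = 1 − 0.00 = 1.00
v → (u ↔ u) = min(1, 1 − 0.79 + 1.00) = min(1, 1.21) = 1.00
((u ⊕ w) ⊕ (¬¬u ⊕ v)) → (v → (u ↔ u)) = min(1, 1 − 1.00 + 1.00) = min(1, 1.00) = 1.00
w ↔ v = 1 − |0.75 − 0.79| = 1 − 0.04 = 0.96
v ↔ (w ↔ v) = 1 − |0.79 − 0.96| = 1 − 0.17 = 0.83
(((u ⊕ w) ⊕ (¬¬u ⊕ v)) → (v → (u ↔ u))) ↔ (v ↔ (w ↔ v)) = 1 − |1.00 − 0.83| = 1 − 0.17 = 0.83
¬((((u ⊕ w) ⊕ (¬¬u ⊕ v)) → (v → (u ↔ u))) ↔ (v ↔ (w ↔ v))) = 1 − 0.83 = 0.17

0.17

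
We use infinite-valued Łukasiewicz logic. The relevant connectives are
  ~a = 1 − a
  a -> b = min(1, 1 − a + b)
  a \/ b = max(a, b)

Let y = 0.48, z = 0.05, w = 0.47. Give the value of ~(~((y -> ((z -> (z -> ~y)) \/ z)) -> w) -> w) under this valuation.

0.06

~y = 1 − 0.48 = 0.52
z -> ~y = min(1, 1 − 0.05 + 0.52) = min(1, 1.47) = 1.00
z -> (z -> ~y) = min(1, 1 − 0.05 + 1.00) = min(1, 1.95) = 1.00
(z -> (z -> ~y)) \/ z = max(1.00, 0.05) = 1.00
y -> ((z -> (z -> ~y)) \/ z) = min(1, 1 − 0.48 + 1.00) = min(1, 1.52) = 1.00
(y -> ((z -> (z -> ~y)) \/ z)) -> w = min(1, 1 − 1.00 + 0.47) = min(1, 0.47) = 0.47
~((y -> ((z -> (z -> ~y)) \/ z)) -> w) = 1 − 0.47 = 0.53
~((y -> ((z -> (z -> ~y)) \/ z)) -> w) -> w = min(1, 1 − 0.53 + 0.47) = min(1, 0.94) = 0.94
~(~((y -> ((z -> (z -> ~y)) \/ z)) -> w) -> w) = 1 − 0.94 = 0.06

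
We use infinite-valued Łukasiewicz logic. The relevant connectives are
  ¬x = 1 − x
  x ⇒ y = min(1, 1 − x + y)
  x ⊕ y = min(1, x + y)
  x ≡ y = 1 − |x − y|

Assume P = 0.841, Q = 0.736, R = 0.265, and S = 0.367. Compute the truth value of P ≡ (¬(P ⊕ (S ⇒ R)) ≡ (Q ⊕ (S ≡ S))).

0.159

S ⇒ R = min(1, 1 − 0.367 + 0.265) = min(1, 0.898) = 0.898
P ⊕ (S ⇒ R) = min(1, 0.841 + 0.898) = min(1, 1.739) = 1.000
¬(P ⊕ (S ⇒ R)) = 1 − 1.000 = 0.000
S ≡ S = 1 − |0.367 − 0.367| = 1 − 0.000 = 1.000
Q ⊕ (S ≡ S) = min(1, 0.736 + 1.000) = min(1, 1.736) = 1.000
¬(P ⊕ (S ⇒ R)) ≡ (Q ⊕ (S ≡ S)) = 1 − |0.000 − 1.000| = 1 − 1.000 = 0.000
P ≡ (¬(P ⊕ (S ⇒ R)) ≡ (Q ⊕ (S ≡ S))) = 1 − |0.841 − 0.000| = 1 − 0.841 = 0.159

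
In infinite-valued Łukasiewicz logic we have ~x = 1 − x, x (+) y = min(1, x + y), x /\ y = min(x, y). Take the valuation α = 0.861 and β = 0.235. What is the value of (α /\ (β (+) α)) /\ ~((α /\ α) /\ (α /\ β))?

0.765

β (+) α = min(1, 0.235 + 0.861) = min(1, 1.096) = 1.000
α /\ (β (+) α) = min(0.861, 1.000) = 0.861
α /\ α = min(0.861, 0.861) = 0.861
α /\ β = min(0.861, 0.235) = 0.235
(α /\ α) /\ (α /\ β) = min(0.861, 0.235) = 0.235
~((α /\ α) /\ (α /\ β)) = 1 − 0.235 = 0.765
(α /\ (β (+) α)) /\ ~((α /\ α) /\ (α /\ β)) = min(0.861, 0.765) = 0.765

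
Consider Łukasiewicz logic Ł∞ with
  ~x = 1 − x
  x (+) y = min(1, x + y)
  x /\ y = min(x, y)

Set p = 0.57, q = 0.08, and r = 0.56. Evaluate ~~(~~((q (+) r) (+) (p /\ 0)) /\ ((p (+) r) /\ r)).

q (+) r = min(1, 0.08 + 0.56) = min(1, 0.64) = 0.64
p /\ 0 = min(0.57, 0.00) = 0.00
(q (+) r) (+) (p /\ 0) = min(1, 0.64 + 0.00) = min(1, 0.64) = 0.64
~((q (+) r) (+) (p /\ 0)) = 1 − 0.64 = 0.36
~~((q (+) r) (+) (p /\ 0)) = 1 − 0.36 = 0.64
p (+) r = min(1, 0.57 + 0.56) = min(1, 1.13) = 1.00
(p (+) r) /\ r = min(1.00, 0.56) = 0.56
~~((q (+) r) (+) (p /\ 0)) /\ ((p (+) r) /\ r) = min(0.64, 0.56) = 0.56
~(~~((q (+) r) (+) (p /\ 0)) /\ ((p (+) r) /\ r)) = 1 − 0.56 = 0.44
~~(~~((q (+) r) (+) (p /\ 0)) /\ ((p (+) r) /\ r)) = 1 − 0.44 = 0.56

0.56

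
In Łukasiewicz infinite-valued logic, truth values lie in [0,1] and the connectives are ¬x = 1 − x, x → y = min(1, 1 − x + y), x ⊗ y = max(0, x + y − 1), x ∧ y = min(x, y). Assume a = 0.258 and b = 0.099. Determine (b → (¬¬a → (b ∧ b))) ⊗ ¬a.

¬a = 1 − 0.258 = 0.742
¬¬a = 1 − 0.742 = 0.258
b ∧ b = min(0.099, 0.099) = 0.099
¬¬a → (b ∧ b) = min(1, 1 − 0.258 + 0.099) = min(1, 0.841) = 0.841
b → (¬¬a → (b ∧ b)) = min(1, 1 − 0.099 + 0.841) = min(1, 1.742) = 1.000
(b → (¬¬a → (b ∧ b))) ⊗ ¬a = max(0, 1.000 + 0.742 − 1) = max(0, 0.742) = 0.742

0.742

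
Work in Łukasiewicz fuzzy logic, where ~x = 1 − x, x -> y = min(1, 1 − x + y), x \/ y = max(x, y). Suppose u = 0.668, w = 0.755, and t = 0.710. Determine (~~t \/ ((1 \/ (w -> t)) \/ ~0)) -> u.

~t = 1 − 0.710 = 0.290
~~t = 1 − 0.290 = 0.710
w -> t = min(1, 1 − 0.755 + 0.710) = min(1, 0.955) = 0.955
1 \/ (w -> t) = max(1.000, 0.955) = 1.000
~0 = 1 − 0.000 = 1.000
(1 \/ (w -> t)) \/ ~0 = max(1.000, 1.000) = 1.000
~~t \/ ((1 \/ (w -> t)) \/ ~0) = max(0.710, 1.000) = 1.000
(~~t \/ ((1 \/ (w -> t)) \/ ~0)) -> u = min(1, 1 − 1.000 + 0.668) = min(1, 0.668) = 0.668

0.668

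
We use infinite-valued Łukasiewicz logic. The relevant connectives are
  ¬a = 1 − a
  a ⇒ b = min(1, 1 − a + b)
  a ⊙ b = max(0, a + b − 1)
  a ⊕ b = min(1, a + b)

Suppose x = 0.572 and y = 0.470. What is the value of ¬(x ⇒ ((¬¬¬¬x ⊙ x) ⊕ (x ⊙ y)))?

¬x = 1 − 0.572 = 0.428
¬¬x = 1 − 0.428 = 0.572
¬¬¬x = 1 − 0.572 = 0.428
¬¬¬¬x = 1 − 0.428 = 0.572
¬¬¬¬x ⊙ x = max(0, 0.572 + 0.572 − 1) = max(0, 0.144) = 0.144
x ⊙ y = max(0, 0.572 + 0.470 − 1) = max(0, 0.042) = 0.042
(¬¬¬¬x ⊙ x) ⊕ (x ⊙ y) = min(1, 0.144 + 0.042) = min(1, 0.186) = 0.186
x ⇒ ((¬¬¬¬x ⊙ x) ⊕ (x ⊙ y)) = min(1, 1 − 0.572 + 0.186) = min(1, 0.614) = 0.614
¬(x ⇒ ((¬¬¬¬x ⊙ x) ⊕ (x ⊙ y))) = 1 − 0.614 = 0.386

0.386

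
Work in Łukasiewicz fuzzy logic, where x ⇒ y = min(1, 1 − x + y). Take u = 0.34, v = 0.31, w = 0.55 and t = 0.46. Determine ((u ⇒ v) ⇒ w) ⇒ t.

0.88

u ⇒ v = min(1, 1 − 0.34 + 0.31) = min(1, 0.97) = 0.97
(u ⇒ v) ⇒ w = min(1, 1 − 0.97 + 0.55) = min(1, 0.58) = 0.58
((u ⇒ v) ⇒ w) ⇒ t = min(1, 1 − 0.58 + 0.46) = min(1, 0.88) = 0.88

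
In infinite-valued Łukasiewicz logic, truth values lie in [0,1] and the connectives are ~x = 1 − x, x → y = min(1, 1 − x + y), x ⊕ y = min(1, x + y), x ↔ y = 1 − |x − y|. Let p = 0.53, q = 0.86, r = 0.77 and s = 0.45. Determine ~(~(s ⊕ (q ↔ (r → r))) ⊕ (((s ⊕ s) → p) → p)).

0.10

r → r = min(1, 1 − 0.77 + 0.77) = min(1, 1.00) = 1.00
q ↔ (r → r) = 1 − |0.86 − 1.00| = 1 − 0.14 = 0.86
s ⊕ (q ↔ (r → r)) = min(1, 0.45 + 0.86) = min(1, 1.31) = 1.00
~(s ⊕ (q ↔ (r → r))) = 1 − 1.00 = 0.00
s ⊕ s = min(1, 0.45 + 0.45) = min(1, 0.90) = 0.90
(s ⊕ s) → p = min(1, 1 − 0.90 + 0.53) = min(1, 0.63) = 0.63
((s ⊕ s) → p) → p = min(1, 1 − 0.63 + 0.53) = min(1, 0.90) = 0.90
~(s ⊕ (q ↔ (r → r))) ⊕ (((s ⊕ s) → p) → p) = min(1, 0.00 + 0.90) = min(1, 0.90) = 0.90
~(~(s ⊕ (q ↔ (r → r))) ⊕ (((s ⊕ s) → p) → p)) = 1 − 0.90 = 0.10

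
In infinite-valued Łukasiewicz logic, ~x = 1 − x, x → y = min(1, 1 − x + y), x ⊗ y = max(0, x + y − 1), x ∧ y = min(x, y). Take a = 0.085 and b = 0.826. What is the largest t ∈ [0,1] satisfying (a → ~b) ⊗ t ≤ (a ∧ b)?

0.085

~b = 1 − 0.826 = 0.174
a → ~b = min(1, 1 − 0.085 + 0.174) = min(1, 1.089) = 1.000
So the left factor is a → ~b = 1.000.
a ∧ b = min(0.085, 0.826) = 0.085
So the right-hand bound is a ∧ b = 0.085.
The residuum of the Łukasiewicz t-norm gives the supremum: min(1, 1 − 1.000 + 0.085).
1 − 1.000 + 0.085 = 0.085, so t = min(1, 0.085) = 0.085.
Check: 1.000 ⊗ 0.085 = max(0, 0.085) = 0.085 ≤ 0.085.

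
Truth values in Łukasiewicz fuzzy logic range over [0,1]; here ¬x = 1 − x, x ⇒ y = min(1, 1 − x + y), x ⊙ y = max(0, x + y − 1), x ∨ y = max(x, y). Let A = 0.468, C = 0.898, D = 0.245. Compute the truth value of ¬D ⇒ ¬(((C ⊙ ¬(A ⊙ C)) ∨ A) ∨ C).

0.347

¬D = 1 − 0.245 = 0.755
A ⊙ C = max(0, 0.468 + 0.898 − 1) = max(0, 0.366) = 0.366
¬(A ⊙ C) = 1 − 0.366 = 0.634
C ⊙ ¬(A ⊙ C) = max(0, 0.898 + 0.634 − 1) = max(0, 0.532) = 0.532
(C ⊙ ¬(A ⊙ C)) ∨ A = max(0.532, 0.468) = 0.532
((C ⊙ ¬(A ⊙ C)) ∨ A) ∨ C = max(0.532, 0.898) = 0.898
¬(((C ⊙ ¬(A ⊙ C)) ∨ A) ∨ C) = 1 − 0.898 = 0.102
¬D ⇒ ¬(((C ⊙ ¬(A ⊙ C)) ∨ A) ∨ C) = min(1, 1 − 0.755 + 0.102) = min(1, 0.347) = 0.347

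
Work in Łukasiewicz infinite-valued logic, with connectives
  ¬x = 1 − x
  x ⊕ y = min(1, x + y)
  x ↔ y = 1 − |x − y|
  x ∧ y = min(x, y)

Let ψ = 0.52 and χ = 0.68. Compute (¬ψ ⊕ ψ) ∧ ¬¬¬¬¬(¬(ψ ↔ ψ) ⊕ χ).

0.32

¬ψ = 1 − 0.52 = 0.48
¬ψ ⊕ ψ = min(1, 0.48 + 0.52) = min(1, 1.00) = 1.00
ψ ↔ ψ = 1 − |0.52 − 0.52| = 1 − 0.00 = 1.00
¬(ψ ↔ ψ) = 1 − 1.00 = 0.00
¬(ψ ↔ ψ) ⊕ χ = min(1, 0.00 + 0.68) = min(1, 0.68) = 0.68
¬(¬(ψ ↔ ψ) ⊕ χ) = 1 − 0.68 = 0.32
¬¬(¬(ψ ↔ ψ) ⊕ χ) = 1 − 0.32 = 0.68
¬¬¬(¬(ψ ↔ ψ) ⊕ χ) = 1 − 0.68 = 0.32
¬¬¬¬(¬(ψ ↔ ψ) ⊕ χ) = 1 − 0.32 = 0.68
¬¬¬¬¬(¬(ψ ↔ ψ) ⊕ χ) = 1 − 0.68 = 0.32
(¬ψ ⊕ ψ) ∧ ¬¬¬¬¬(¬(ψ ↔ ψ) ⊕ χ) = min(1.00, 0.32) = 0.32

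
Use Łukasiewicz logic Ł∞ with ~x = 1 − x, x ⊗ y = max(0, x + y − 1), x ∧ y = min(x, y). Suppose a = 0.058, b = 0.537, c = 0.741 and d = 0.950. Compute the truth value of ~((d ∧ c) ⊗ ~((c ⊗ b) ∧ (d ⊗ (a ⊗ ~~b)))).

0.259

d ∧ c = min(0.950, 0.741) = 0.741
c ⊗ b = max(0, 0.741 + 0.537 − 1) = max(0, 0.278) = 0.278
~b = 1 − 0.537 = 0.463
~~b = 1 − 0.463 = 0.537
a ⊗ ~~b = max(0, 0.058 + 0.537 − 1) = max(0, -0.405) = 0.000
d ⊗ (a ⊗ ~~b) = max(0, 0.950 + 0.000 − 1) = max(0, -0.050) = 0.000
(c ⊗ b) ∧ (d ⊗ (a ⊗ ~~b)) = min(0.278, 0.000) = 0.000
~((c ⊗ b) ∧ (d ⊗ (a ⊗ ~~b))) = 1 − 0.000 = 1.000
(d ∧ c) ⊗ ~((c ⊗ b) ∧ (d ⊗ (a ⊗ ~~b))) = max(0, 0.741 + 1.000 − 1) = max(0, 0.741) = 0.741
~((d ∧ c) ⊗ ~((c ⊗ b) ∧ (d ⊗ (a ⊗ ~~b)))) = 1 − 0.741 = 0.259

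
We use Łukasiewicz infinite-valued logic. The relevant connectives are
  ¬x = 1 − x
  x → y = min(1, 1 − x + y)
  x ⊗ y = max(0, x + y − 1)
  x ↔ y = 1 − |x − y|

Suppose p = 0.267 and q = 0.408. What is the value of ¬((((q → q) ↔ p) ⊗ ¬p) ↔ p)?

0.267

q → q = min(1, 1 − 0.408 + 0.408) = min(1, 1.000) = 1.000
(q → q) ↔ p = 1 − |1.000 − 0.267| = 1 − 0.733 = 0.267
¬p = 1 − 0.267 = 0.733
((q → q) ↔ p) ⊗ ¬p = max(0, 0.267 + 0.733 − 1) = max(0, 0.000) = 0.000
(((q → q) ↔ p) ⊗ ¬p) ↔ p = 1 − |0.000 − 0.267| = 1 − 0.267 = 0.733
¬((((q → q) ↔ p) ⊗ ¬p) ↔ p) = 1 − 0.733 = 0.267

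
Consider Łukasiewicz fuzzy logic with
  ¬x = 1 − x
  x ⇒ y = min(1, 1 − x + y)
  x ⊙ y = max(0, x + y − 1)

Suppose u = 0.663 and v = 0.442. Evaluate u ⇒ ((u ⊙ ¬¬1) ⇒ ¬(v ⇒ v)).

0.674

¬1 = 1 − 1.000 = 0.000
¬¬1 = 1 − 0.000 = 1.000
u ⊙ ¬¬1 = max(0, 0.663 + 1.000 − 1) = max(0, 0.663) = 0.663
v ⇒ v = min(1, 1 − 0.442 + 0.442) = min(1, 1.000) = 1.000
¬(v ⇒ v) = 1 − 1.000 = 0.000
(u ⊙ ¬¬1) ⇒ ¬(v ⇒ v) = min(1, 1 − 0.663 + 0.000) = min(1, 0.337) = 0.337
u ⇒ ((u ⊙ ¬¬1) ⇒ ¬(v ⇒ v)) = min(1, 1 − 0.663 + 0.337) = min(1, 0.674) = 0.674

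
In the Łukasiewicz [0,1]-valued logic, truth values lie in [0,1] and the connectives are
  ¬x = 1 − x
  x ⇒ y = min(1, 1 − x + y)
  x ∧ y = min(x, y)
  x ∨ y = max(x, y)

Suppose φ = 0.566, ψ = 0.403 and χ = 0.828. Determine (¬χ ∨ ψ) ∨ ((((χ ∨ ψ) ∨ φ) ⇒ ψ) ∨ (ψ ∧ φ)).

0.575

¬χ = 1 − 0.828 = 0.172
¬χ ∨ ψ = max(0.172, 0.403) = 0.403
χ ∨ ψ = max(0.828, 0.403) = 0.828
(χ ∨ ψ) ∨ φ = max(0.828, 0.566) = 0.828
((χ ∨ ψ) ∨ φ) ⇒ ψ = min(1, 1 − 0.828 + 0.403) = min(1, 0.575) = 0.575
ψ ∧ φ = min(0.403, 0.566) = 0.403
(((χ ∨ ψ) ∨ φ) ⇒ ψ) ∨ (ψ ∧ φ) = max(0.575, 0.403) = 0.575
(¬χ ∨ ψ) ∨ ((((χ ∨ ψ) ∨ φ) ⇒ ψ) ∨ (ψ ∧ φ)) = max(0.403, 0.575) = 0.575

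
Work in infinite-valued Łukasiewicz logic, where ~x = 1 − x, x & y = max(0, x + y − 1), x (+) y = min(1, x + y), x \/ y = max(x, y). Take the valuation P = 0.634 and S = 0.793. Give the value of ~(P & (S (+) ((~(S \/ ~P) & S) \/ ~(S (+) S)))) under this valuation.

~P = 1 − 0.634 = 0.366
S \/ ~P = max(0.793, 0.366) = 0.793
~(S \/ ~P) = 1 − 0.793 = 0.207
~(S \/ ~P) & S = max(0, 0.207 + 0.793 − 1) = max(0, 0.000) = 0.000
S (+) S = min(1, 0.793 + 0.793) = min(1, 1.586) = 1.000
~(S (+) S) = 1 − 1.000 = 0.000
(~(S \/ ~P) & S) \/ ~(S (+) S) = max(0.000, 0.000) = 0.000
S (+) ((~(S \/ ~P) & S) \/ ~(S (+) S)) = min(1, 0.793 + 0.000) = min(1, 0.793) = 0.793
P & (S (+) ((~(S \/ ~P) & S) \/ ~(S (+) S))) = max(0, 0.634 + 0.793 − 1) = max(0, 0.427) = 0.427
~(P & (S (+) ((~(S \/ ~P) & S) \/ ~(S (+) S)))) = 1 − 0.427 = 0.573

0.573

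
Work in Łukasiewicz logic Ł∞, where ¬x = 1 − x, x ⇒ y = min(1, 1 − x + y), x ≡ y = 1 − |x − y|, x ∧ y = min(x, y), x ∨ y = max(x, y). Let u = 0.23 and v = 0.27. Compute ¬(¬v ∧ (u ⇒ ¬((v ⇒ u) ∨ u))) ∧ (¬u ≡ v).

0.27

¬v = 1 − 0.27 = 0.73
v ⇒ u = min(1, 1 − 0.27 + 0.23) = min(1, 0.96) = 0.96
(v ⇒ u) ∨ u = max(0.96, 0.23) = 0.96
¬((v ⇒ u) ∨ u) = 1 − 0.96 = 0.04
u ⇒ ¬((v ⇒ u) ∨ u) = min(1, 1 − 0.23 + 0.04) = min(1, 0.81) = 0.81
¬v ∧ (u ⇒ ¬((v ⇒ u) ∨ u)) = min(0.73, 0.81) = 0.73
¬(¬v ∧ (u ⇒ ¬((v ⇒ u) ∨ u))) = 1 − 0.73 = 0.27
¬u = 1 − 0.23 = 0.77
¬u ≡ v = 1 − |0.77 − 0.27| = 1 − 0.50 = 0.50
¬(¬v ∧ (u ⇒ ¬((v ⇒ u) ∨ u))) ∧ (¬u ≡ v) = min(0.27, 0.50) = 0.27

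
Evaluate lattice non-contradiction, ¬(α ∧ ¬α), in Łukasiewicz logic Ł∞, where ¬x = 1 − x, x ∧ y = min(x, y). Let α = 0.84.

¬α = 1 − 0.84 = 0.16
α ∧ ¬α = min(0.84, 0.16) = 0.16
¬(α ∧ ¬α) = 1 − 0.16 = 0.84
(The value 0.84 < 1 shows this instance is not satisfied; not a Ł∞-tautology — its value is 1 − min(a, 1−a).)

0.84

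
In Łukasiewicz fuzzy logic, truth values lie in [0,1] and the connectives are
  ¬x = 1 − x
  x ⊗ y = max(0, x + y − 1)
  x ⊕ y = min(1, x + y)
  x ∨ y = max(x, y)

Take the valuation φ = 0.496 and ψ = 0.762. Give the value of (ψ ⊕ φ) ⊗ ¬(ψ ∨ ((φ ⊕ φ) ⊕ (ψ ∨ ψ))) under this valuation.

ψ ⊕ φ = min(1, 0.762 + 0.496) = min(1, 1.258) = 1.000
φ ⊕ φ = min(1, 0.496 + 0.496) = min(1, 0.992) = 0.992
ψ ∨ ψ = max(0.762, 0.762) = 0.762
(φ ⊕ φ) ⊕ (ψ ∨ ψ) = min(1, 0.992 + 0.762) = min(1, 1.754) = 1.000
ψ ∨ ((φ ⊕ φ) ⊕ (ψ ∨ ψ)) = max(0.762, 1.000) = 1.000
¬(ψ ∨ ((φ ⊕ φ) ⊕ (ψ ∨ ψ))) = 1 − 1.000 = 0.000
(ψ ⊕ φ) ⊗ ¬(ψ ∨ ((φ ⊕ φ) ⊕ (ψ ∨ ψ))) = max(0, 1.000 + 0.000 − 1) = max(0, 0.000) = 0.000

0.000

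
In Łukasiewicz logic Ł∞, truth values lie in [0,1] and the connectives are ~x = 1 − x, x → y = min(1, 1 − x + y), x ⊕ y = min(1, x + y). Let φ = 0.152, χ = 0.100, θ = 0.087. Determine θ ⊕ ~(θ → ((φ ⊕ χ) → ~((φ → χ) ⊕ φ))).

φ ⊕ χ = min(1, 0.152 + 0.100) = min(1, 0.252) = 0.252
φ → χ = min(1, 1 − 0.152 + 0.100) = min(1, 0.948) = 0.948
(φ → χ) ⊕ φ = min(1, 0.948 + 0.152) = min(1, 1.100) = 1.000
~((φ → χ) ⊕ φ) = 1 − 1.000 = 0.000
(φ ⊕ χ) → ~((φ → χ) ⊕ φ) = min(1, 1 − 0.252 + 0.000) = min(1, 0.748) = 0.748
θ → ((φ ⊕ χ) → ~((φ → χ) ⊕ φ)) = min(1, 1 − 0.087 + 0.748) = min(1, 1.661) = 1.000
~(θ → ((φ ⊕ χ) → ~((φ → χ) ⊕ φ))) = 1 − 1.000 = 0.000
θ ⊕ ~(θ → ((φ ⊕ χ) → ~((φ → χ) ⊕ φ))) = min(1, 0.087 + 0.000) = min(1, 0.087) = 0.087

0.087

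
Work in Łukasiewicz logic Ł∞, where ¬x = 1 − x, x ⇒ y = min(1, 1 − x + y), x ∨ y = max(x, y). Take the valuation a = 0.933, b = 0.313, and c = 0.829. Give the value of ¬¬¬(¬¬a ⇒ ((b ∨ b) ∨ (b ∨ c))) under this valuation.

0.104

¬a = 1 − 0.933 = 0.067
¬¬a = 1 − 0.067 = 0.933
b ∨ b = max(0.313, 0.313) = 0.313
b ∨ c = max(0.313, 0.829) = 0.829
(b ∨ b) ∨ (b ∨ c) = max(0.313, 0.829) = 0.829
¬¬a ⇒ ((b ∨ b) ∨ (b ∨ c)) = min(1, 1 − 0.933 + 0.829) = min(1, 0.896) = 0.896
¬(¬¬a ⇒ ((b ∨ b) ∨ (b ∨ c))) = 1 − 0.896 = 0.104
¬¬(¬¬a ⇒ ((b ∨ b) ∨ (b ∨ c))) = 1 − 0.104 = 0.896
¬¬¬(¬¬a ⇒ ((b ∨ b) ∨ (b ∨ c))) = 1 − 0.896 = 0.104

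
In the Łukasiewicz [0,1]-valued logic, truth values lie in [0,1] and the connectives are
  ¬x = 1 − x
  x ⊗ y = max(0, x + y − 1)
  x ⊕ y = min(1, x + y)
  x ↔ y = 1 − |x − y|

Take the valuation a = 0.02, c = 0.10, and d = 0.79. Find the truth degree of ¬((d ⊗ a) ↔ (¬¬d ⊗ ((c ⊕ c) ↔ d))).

0.20

d ⊗ a = max(0, 0.79 + 0.02 − 1) = max(0, -0.19) = 0.00
¬d = 1 − 0.79 = 0.21
¬¬d = 1 − 0.21 = 0.79
c ⊕ c = min(1, 0.10 + 0.10) = min(1, 0.20) = 0.20
(c ⊕ c) ↔ d = 1 − |0.20 − 0.79| = 1 − 0.59 = 0.41
¬¬d ⊗ ((c ⊕ c) ↔ d) = max(0, 0.79 + 0.41 − 1) = max(0, 0.20) = 0.20
(d ⊗ a) ↔ (¬¬d ⊗ ((c ⊕ c) ↔ d)) = 1 − |0.00 − 0.20| = 1 − 0.20 = 0.80
¬((d ⊗ a) ↔ (¬¬d ⊗ ((c ⊕ c) ↔ d))) = 1 − 0.80 = 0.20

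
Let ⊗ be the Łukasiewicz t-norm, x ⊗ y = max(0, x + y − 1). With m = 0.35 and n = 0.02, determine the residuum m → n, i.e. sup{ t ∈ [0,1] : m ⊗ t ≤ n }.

The residuum of the Łukasiewicz t-norm gives the supremum: min(1, 1 − 0.35 + 0.02).
1 − 0.35 + 0.02 = 0.67, so t = min(1, 0.67) = 0.67.
Check: 0.35 ⊗ 0.67 = max(0, 0.02) = 0.02 ≤ 0.02.

0.67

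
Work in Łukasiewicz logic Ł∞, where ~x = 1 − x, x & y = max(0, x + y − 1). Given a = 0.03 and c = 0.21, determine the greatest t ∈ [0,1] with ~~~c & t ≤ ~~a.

~c = 1 − 0.21 = 0.79
~~c = 1 − 0.79 = 0.21
~~~c = 1 − 0.21 = 0.79
So the left factor is ~~~c = 0.79.
~a = 1 − 0.03 = 0.97
~~a = 1 − 0.97 = 0.03
So the right-hand bound is ~~a = 0.03.
The residuum of the Łukasiewicz t-norm gives the supremum: min(1, 1 − 0.79 + 0.03).
1 − 0.79 + 0.03 = 0.24, so t = min(1, 0.24) = 0.24.
Check: 0.79 & 0.24 = max(0, 0.03) = 0.03 ≤ 0.03.

0.24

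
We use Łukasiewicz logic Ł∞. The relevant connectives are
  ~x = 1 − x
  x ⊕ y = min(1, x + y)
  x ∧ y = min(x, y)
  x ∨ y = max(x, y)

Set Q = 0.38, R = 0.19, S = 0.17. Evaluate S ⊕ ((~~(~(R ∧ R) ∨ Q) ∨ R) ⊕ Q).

R ∧ R = min(0.19, 0.19) = 0.19
~(R ∧ R) = 1 − 0.19 = 0.81
~(R ∧ R) ∨ Q = max(0.81, 0.38) = 0.81
~(~(R ∧ R) ∨ Q) = 1 − 0.81 = 0.19
~~(~(R ∧ R) ∨ Q) = 1 − 0.19 = 0.81
~~(~(R ∧ R) ∨ Q) ∨ R = max(0.81, 0.19) = 0.81
(~~(~(R ∧ R) ∨ Q) ∨ R) ⊕ Q = min(1, 0.81 + 0.38) = min(1, 1.19) = 1.00
S ⊕ ((~~(~(R ∧ R) ∨ Q) ∨ R) ⊕ Q) = min(1, 0.17 + 1.00) = min(1, 1.17) = 1.00

1.00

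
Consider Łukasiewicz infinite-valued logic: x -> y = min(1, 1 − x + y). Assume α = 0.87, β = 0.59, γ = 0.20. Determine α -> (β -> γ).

β -> γ = min(1, 1 − 0.59 + 0.20) = min(1, 0.61) = 0.61
α -> (β -> γ) = min(1, 1 − 0.87 + 0.61) = min(1, 0.74) = 0.74

0.74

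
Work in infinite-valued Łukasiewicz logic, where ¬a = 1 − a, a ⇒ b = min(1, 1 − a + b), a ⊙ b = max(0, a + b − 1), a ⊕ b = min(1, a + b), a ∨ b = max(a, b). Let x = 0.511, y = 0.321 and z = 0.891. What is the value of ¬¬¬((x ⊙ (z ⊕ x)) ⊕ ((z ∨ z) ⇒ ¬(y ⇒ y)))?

0.380

z ⊕ x = min(1, 0.891 + 0.511) = min(1, 1.402) = 1.000
x ⊙ (z ⊕ x) = max(0, 0.511 + 1.000 − 1) = max(0, 0.511) = 0.511
z ∨ z = max(0.891, 0.891) = 0.891
y ⇒ y = min(1, 1 − 0.321 + 0.321) = min(1, 1.000) = 1.000
¬(y ⇒ y) = 1 − 1.000 = 0.000
(z ∨ z) ⇒ ¬(y ⇒ y) = min(1, 1 − 0.891 + 0.000) = min(1, 0.109) = 0.109
(x ⊙ (z ⊕ x)) ⊕ ((z ∨ z) ⇒ ¬(y ⇒ y)) = min(1, 0.511 + 0.109) = min(1, 0.620) = 0.620
¬((x ⊙ (z ⊕ x)) ⊕ ((z ∨ z) ⇒ ¬(y ⇒ y))) = 1 − 0.620 = 0.380
¬¬((x ⊙ (z ⊕ x)) ⊕ ((z ∨ z) ⇒ ¬(y ⇒ y))) = 1 − 0.380 = 0.620
¬¬¬((x ⊙ (z ⊕ x)) ⊕ ((z ∨ z) ⇒ ¬(y ⇒ y))) = 1 − 0.620 = 0.380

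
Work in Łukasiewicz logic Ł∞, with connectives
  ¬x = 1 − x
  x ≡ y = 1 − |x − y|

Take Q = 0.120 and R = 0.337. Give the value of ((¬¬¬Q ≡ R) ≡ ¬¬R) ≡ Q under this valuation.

0.240

¬Q = 1 − 0.120 = 0.880
¬¬Q = 1 − 0.880 = 0.120
¬¬¬Q = 1 − 0.120 = 0.880
¬¬¬Q ≡ R = 1 − |0.880 − 0.337| = 1 − 0.543 = 0.457
¬R = 1 − 0.337 = 0.663
¬¬R = 1 − 0.663 = 0.337
(¬¬¬Q ≡ R) ≡ ¬¬R = 1 − |0.457 − 0.337| = 1 − 0.120 = 0.880
((¬¬¬Q ≡ R) ≡ ¬¬R) ≡ Q = 1 − |0.880 − 0.120| = 1 − 0.760 = 0.240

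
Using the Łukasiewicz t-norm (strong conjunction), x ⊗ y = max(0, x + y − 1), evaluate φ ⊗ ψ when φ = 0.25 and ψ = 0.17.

φ ⊗ ψ = max(0, 0.25 + 0.17 − 1) = max(0, -0.58) = 0.00
For comparison, the Gödel (minimum) t-norm min(x, y) would give 0.17.

0.00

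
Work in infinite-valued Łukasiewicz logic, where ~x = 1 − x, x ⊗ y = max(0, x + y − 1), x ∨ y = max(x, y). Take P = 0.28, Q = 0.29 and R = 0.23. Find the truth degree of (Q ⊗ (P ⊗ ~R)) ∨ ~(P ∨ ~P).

0.28

~R = 1 − 0.23 = 0.77
P ⊗ ~R = max(0, 0.28 + 0.77 − 1) = max(0, 0.05) = 0.05
Q ⊗ (P ⊗ ~R) = max(0, 0.29 + 0.05 − 1) = max(0, -0.66) = 0.00
~P = 1 − 0.28 = 0.72
P ∨ ~P = max(0.28, 0.72) = 0.72
~(P ∨ ~P) = 1 − 0.72 = 0.28
(Q ⊗ (P ⊗ ~R)) ∨ ~(P ∨ ~P) = max(0.00, 0.28) = 0.28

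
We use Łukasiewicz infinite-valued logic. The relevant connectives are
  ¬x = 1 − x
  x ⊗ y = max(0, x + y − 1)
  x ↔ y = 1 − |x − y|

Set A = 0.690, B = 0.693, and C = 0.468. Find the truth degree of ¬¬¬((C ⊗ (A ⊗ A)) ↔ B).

A ⊗ A = max(0, 0.690 + 0.690 − 1) = max(0, 0.380) = 0.380
C ⊗ (A ⊗ A) = max(0, 0.468 + 0.380 − 1) = max(0, -0.152) = 0.000
(C ⊗ (A ⊗ A)) ↔ B = 1 − |0.000 − 0.693| = 1 − 0.693 = 0.307
¬((C ⊗ (A ⊗ A)) ↔ B) = 1 − 0.307 = 0.693
¬¬((C ⊗ (A ⊗ A)) ↔ B) = 1 − 0.693 = 0.307
¬¬¬((C ⊗ (A ⊗ A)) ↔ B) = 1 − 0.307 = 0.693

0.693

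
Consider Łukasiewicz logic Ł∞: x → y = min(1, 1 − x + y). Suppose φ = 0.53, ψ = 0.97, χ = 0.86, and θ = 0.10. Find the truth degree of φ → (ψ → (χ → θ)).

0.74

χ → θ = min(1, 1 − 0.86 + 0.10) = min(1, 0.24) = 0.24
ψ → (χ → θ) = min(1, 1 − 0.97 + 0.24) = min(1, 0.27) = 0.27
φ → (ψ → (χ → θ)) = min(1, 1 − 0.53 + 0.27) = min(1, 0.74) = 0.74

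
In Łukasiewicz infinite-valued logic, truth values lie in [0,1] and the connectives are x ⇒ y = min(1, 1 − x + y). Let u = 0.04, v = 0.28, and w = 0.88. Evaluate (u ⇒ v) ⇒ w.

0.88

u ⇒ v = min(1, 1 − 0.04 + 0.28) = min(1, 1.24) = 1.00
(u ⇒ v) ⇒ w = min(1, 1 − 1.00 + 0.88) = min(1, 0.88) = 0.88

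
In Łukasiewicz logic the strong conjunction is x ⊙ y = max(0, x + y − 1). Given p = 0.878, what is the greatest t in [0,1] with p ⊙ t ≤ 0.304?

0.426

The residuum of the Łukasiewicz t-norm gives the supremum: min(1, 1 − 0.878 + 0.304).
1 − 0.878 + 0.304 = 0.426, so t = min(1, 0.426) = 0.426.
Check: 0.878 ⊙ 0.426 = max(0, 0.304) = 0.304 ≤ 0.304.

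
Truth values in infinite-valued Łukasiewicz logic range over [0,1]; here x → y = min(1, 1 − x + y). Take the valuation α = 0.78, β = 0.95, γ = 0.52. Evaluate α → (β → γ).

β → γ = min(1, 1 − 0.95 + 0.52) = min(1, 0.57) = 0.57
α → (β → γ) = min(1, 1 − 0.78 + 0.57) = min(1, 0.79) = 0.79

0.79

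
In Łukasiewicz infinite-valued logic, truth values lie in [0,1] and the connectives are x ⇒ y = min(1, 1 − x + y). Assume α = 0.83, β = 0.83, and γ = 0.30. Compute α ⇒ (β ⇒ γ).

β ⇒ γ = min(1, 1 − 0.83 + 0.30) = min(1, 0.47) = 0.47
α ⇒ (β ⇒ γ) = min(1, 1 − 0.83 + 0.47) = min(1, 0.64) = 0.64

0.64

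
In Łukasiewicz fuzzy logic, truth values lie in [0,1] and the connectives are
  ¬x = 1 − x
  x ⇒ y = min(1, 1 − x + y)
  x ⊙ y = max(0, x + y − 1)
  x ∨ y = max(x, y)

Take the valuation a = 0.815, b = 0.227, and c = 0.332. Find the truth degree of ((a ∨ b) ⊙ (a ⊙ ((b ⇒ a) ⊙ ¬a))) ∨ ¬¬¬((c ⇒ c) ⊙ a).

a ∨ b = max(0.815, 0.227) = 0.815
b ⇒ a = min(1, 1 − 0.227 + 0.815) = min(1, 1.588) = 1.000
¬a = 1 − 0.815 = 0.185
(b ⇒ a) ⊙ ¬a = max(0, 1.000 + 0.185 − 1) = max(0, 0.185) = 0.185
a ⊙ ((b ⇒ a) ⊙ ¬a) = max(0, 0.815 + 0.185 − 1) = max(0, 0.000) = 0.000
(a ∨ b) ⊙ (a ⊙ ((b ⇒ a) ⊙ ¬a)) = max(0, 0.815 + 0.000 − 1) = max(0, -0.185) = 0.000
c ⇒ c = min(1, 1 − 0.332 + 0.332) = min(1, 1.000) = 1.000
(c ⇒ c) ⊙ a = max(0, 1.000 + 0.815 − 1) = max(0, 0.815) = 0.815
¬((c ⇒ c) ⊙ a) = 1 − 0.815 = 0.185
¬¬((c ⇒ c) ⊙ a) = 1 − 0.185 = 0.815
¬¬¬((c ⇒ c) ⊙ a) = 1 − 0.815 = 0.185
((a ∨ b) ⊙ (a ⊙ ((b ⇒ a) ⊙ ¬a))) ∨ ¬¬¬((c ⇒ c) ⊙ a) = max(0.000, 0.185) = 0.185

0.185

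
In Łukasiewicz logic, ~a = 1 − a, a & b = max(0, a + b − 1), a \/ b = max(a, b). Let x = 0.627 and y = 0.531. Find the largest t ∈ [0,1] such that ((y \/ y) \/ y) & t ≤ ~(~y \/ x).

0.842

y \/ y = max(0.531, 0.531) = 0.531
(y \/ y) \/ y = max(0.531, 0.531) = 0.531
So the left factor is (y \/ y) \/ y = 0.531.
~y = 1 − 0.531 = 0.469
~y \/ x = max(0.469, 0.627) = 0.627
~(~y \/ x) = 1 − 0.627 = 0.373
So the right-hand bound is ~(~y \/ x) = 0.373.
The residuum of the Łukasiewicz t-norm gives the supremum: min(1, 1 − 0.531 + 0.373).
1 − 0.531 + 0.373 = 0.842, so t = min(1, 0.842) = 0.842.
Check: 0.531 & 0.842 = max(0, 0.373) = 0.373 ≤ 0.373.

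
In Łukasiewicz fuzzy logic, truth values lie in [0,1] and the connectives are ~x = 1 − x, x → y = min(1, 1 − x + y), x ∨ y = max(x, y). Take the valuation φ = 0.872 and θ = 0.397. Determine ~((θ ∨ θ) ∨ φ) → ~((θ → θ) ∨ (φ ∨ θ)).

θ ∨ θ = max(0.397, 0.397) = 0.397
(θ ∨ θ) ∨ φ = max(0.397, 0.872) = 0.872
~((θ ∨ θ) ∨ φ) = 1 − 0.872 = 0.128
θ → θ = min(1, 1 − 0.397 + 0.397) = min(1, 1.000) = 1.000
φ ∨ θ = max(0.872, 0.397) = 0.872
(θ → θ) ∨ (φ ∨ θ) = max(1.000, 0.872) = 1.000
~((θ → θ) ∨ (φ ∨ θ)) = 1 − 1.000 = 0.000
~((θ ∨ θ) ∨ φ) → ~((θ → θ) ∨ (φ ∨ θ)) = min(1, 1 − 0.128 + 0.000) = min(1, 0.872) = 0.872

0.872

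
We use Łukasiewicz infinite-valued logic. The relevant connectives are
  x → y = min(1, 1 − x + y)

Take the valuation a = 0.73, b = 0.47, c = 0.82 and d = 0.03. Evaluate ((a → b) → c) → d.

a → b = min(1, 1 − 0.73 + 0.47) = min(1, 0.74) = 0.74
(a → b) → c = min(1, 1 − 0.74 + 0.82) = min(1, 1.08) = 1.00
((a → b) → c) → d = min(1, 1 − 1.00 + 0.03) = min(1, 0.03) = 0.03

0.03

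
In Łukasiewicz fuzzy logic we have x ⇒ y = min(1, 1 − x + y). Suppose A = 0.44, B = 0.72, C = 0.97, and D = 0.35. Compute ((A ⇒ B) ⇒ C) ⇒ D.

0.38

A ⇒ B = min(1, 1 − 0.44 + 0.72) = min(1, 1.28) = 1.00
(A ⇒ B) ⇒ C = min(1, 1 − 1.00 + 0.97) = min(1, 0.97) = 0.97
((A ⇒ B) ⇒ C) ⇒ D = min(1, 1 − 0.97 + 0.35) = min(1, 0.38) = 0.38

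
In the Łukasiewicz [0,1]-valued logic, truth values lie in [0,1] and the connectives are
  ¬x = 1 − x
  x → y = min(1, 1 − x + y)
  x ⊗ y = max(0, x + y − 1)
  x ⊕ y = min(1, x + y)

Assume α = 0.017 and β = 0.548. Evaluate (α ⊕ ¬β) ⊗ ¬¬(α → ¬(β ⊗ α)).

0.469

¬β = 1 − 0.548 = 0.452
α ⊕ ¬β = min(1, 0.017 + 0.452) = min(1, 0.469) = 0.469
β ⊗ α = max(0, 0.548 + 0.017 − 1) = max(0, -0.435) = 0.000
¬(β ⊗ α) = 1 − 0.000 = 1.000
α → ¬(β ⊗ α) = min(1, 1 − 0.017 + 1.000) = min(1, 1.983) = 1.000
¬(α → ¬(β ⊗ α)) = 1 − 1.000 = 0.000
¬¬(α → ¬(β ⊗ α)) = 1 − 0.000 = 1.000
(α ⊕ ¬β) ⊗ ¬¬(α → ¬(β ⊗ α)) = max(0, 0.469 + 1.000 − 1) = max(0, 0.469) = 0.469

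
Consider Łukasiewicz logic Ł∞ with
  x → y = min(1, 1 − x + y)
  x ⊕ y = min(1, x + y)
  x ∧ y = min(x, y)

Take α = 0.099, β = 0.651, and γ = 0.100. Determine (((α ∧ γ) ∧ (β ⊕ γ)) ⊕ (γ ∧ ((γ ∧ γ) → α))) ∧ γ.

0.100

α ∧ γ = min(0.099, 0.100) = 0.099
β ⊕ γ = min(1, 0.651 + 0.100) = min(1, 0.751) = 0.751
(α ∧ γ) ∧ (β ⊕ γ) = min(0.099, 0.751) = 0.099
γ ∧ γ = min(0.100, 0.100) = 0.100
(γ ∧ γ) → α = min(1, 1 − 0.100 + 0.099) = min(1, 0.999) = 0.999
γ ∧ ((γ ∧ γ) → α) = min(0.100, 0.999) = 0.100
((α ∧ γ) ∧ (β ⊕ γ)) ⊕ (γ ∧ ((γ ∧ γ) → α)) = min(1, 0.099 + 0.100) = min(1, 0.199) = 0.199
(((α ∧ γ) ∧ (β ⊕ γ)) ⊕ (γ ∧ ((γ ∧ γ) → α))) ∧ γ = min(0.199, 0.100) = 0.100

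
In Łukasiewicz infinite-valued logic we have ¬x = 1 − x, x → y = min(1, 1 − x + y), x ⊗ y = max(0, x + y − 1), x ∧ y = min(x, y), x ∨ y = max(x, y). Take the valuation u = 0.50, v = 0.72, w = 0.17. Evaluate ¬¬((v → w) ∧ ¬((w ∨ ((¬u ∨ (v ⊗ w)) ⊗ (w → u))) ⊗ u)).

0.45

v → w = min(1, 1 − 0.72 + 0.17) = min(1, 0.45) = 0.45
¬u = 1 − 0.50 = 0.50
v ⊗ w = max(0, 0.72 + 0.17 − 1) = max(0, -0.11) = 0.00
¬u ∨ (v ⊗ w) = max(0.50, 0.00) = 0.50
w → u = min(1, 1 − 0.17 + 0.50) = min(1, 1.33) = 1.00
(¬u ∨ (v ⊗ w)) ⊗ (w → u) = max(0, 0.50 + 1.00 − 1) = max(0, 0.50) = 0.50
w ∨ ((¬u ∨ (v ⊗ w)) ⊗ (w → u)) = max(0.17, 0.50) = 0.50
(w ∨ ((¬u ∨ (v ⊗ w)) ⊗ (w → u))) ⊗ u = max(0, 0.50 + 0.50 − 1) = max(0, 0.00) = 0.00
¬((w ∨ ((¬u ∨ (v ⊗ w)) ⊗ (w → u))) ⊗ u) = 1 − 0.00 = 1.00
(v → w) ∧ ¬((w ∨ ((¬u ∨ (v ⊗ w)) ⊗ (w → u))) ⊗ u) = min(0.45, 1.00) = 0.45
¬((v → w) ∧ ¬((w ∨ ((¬u ∨ (v ⊗ w)) ⊗ (w → u))) ⊗ u)) = 1 − 0.45 = 0.55
¬¬((v → w) ∧ ¬((w ∨ ((¬u ∨ (v ⊗ w)) ⊗ (w → u))) ⊗ u)) = 1 − 0.55 = 0.45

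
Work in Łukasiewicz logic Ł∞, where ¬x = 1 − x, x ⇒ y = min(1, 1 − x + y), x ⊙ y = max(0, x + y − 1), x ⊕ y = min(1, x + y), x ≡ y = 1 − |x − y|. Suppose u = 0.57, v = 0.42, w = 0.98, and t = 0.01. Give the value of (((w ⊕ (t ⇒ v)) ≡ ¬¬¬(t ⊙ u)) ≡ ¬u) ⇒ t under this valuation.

t ⇒ v = min(1, 1 − 0.01 + 0.42) = min(1, 1.41) = 1.00
w ⊕ (t ⇒ v) = min(1, 0.98 + 1.00) = min(1, 1.98) = 1.00
t ⊙ u = max(0, 0.01 + 0.57 − 1) = max(0, -0.42) = 0.00
¬(t ⊙ u) = 1 − 0.00 = 1.00
¬¬(t ⊙ u) = 1 − 1.00 = 0.00
¬¬¬(t ⊙ u) = 1 − 0.00 = 1.00
(w ⊕ (t ⇒ v)) ≡ ¬¬¬(t ⊙ u) = 1 − |1.00 − 1.00| = 1 − 0.00 = 1.00
¬u = 1 − 0.57 = 0.43
((w ⊕ (t ⇒ v)) ≡ ¬¬¬(t ⊙ u)) ≡ ¬u = 1 − |1.00 − 0.43| = 1 − 0.57 = 0.43
(((w ⊕ (t ⇒ v)) ≡ ¬¬¬(t ⊙ u)) ≡ ¬u) ⇒ t = min(1, 1 − 0.43 + 0.01) = min(1, 0.58) = 0.58

0.58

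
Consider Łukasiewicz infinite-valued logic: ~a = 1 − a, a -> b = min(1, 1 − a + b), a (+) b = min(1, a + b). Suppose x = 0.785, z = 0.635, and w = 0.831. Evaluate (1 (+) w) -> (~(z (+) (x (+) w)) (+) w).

0.831

1 (+) w = min(1, 1.000 + 0.831) = min(1, 1.831) = 1.000
x (+) w = min(1, 0.785 + 0.831) = min(1, 1.616) = 1.000
z (+) (x (+) w) = min(1, 0.635 + 1.000) = min(1, 1.635) = 1.000
~(z (+) (x (+) w)) = 1 − 1.000 = 0.000
~(z (+) (x (+) w)) (+) w = min(1, 0.000 + 0.831) = min(1, 0.831) = 0.831
(1 (+) w) -> (~(z (+) (x (+) w)) (+) w) = min(1, 1 − 1.000 + 0.831) = min(1, 0.831) = 0.831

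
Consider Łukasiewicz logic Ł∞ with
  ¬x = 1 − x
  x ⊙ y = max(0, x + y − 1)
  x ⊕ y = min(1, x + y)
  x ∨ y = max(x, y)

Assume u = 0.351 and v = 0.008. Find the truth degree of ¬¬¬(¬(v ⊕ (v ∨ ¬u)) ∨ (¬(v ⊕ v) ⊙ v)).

0.657

¬u = 1 − 0.351 = 0.649
v ∨ ¬u = max(0.008, 0.649) = 0.649
v ⊕ (v ∨ ¬u) = min(1, 0.008 + 0.649) = min(1, 0.657) = 0.657
¬(v ⊕ (v ∨ ¬u)) = 1 − 0.657 = 0.343
v ⊕ v = min(1, 0.008 + 0.008) = min(1, 0.016) = 0.016
¬(v ⊕ v) = 1 − 0.016 = 0.984
¬(v ⊕ v) ⊙ v = max(0, 0.984 + 0.008 − 1) = max(0, -0.008) = 0.000
¬(v ⊕ (v ∨ ¬u)) ∨ (¬(v ⊕ v) ⊙ v) = max(0.343, 0.000) = 0.343
¬(¬(v ⊕ (v ∨ ¬u)) ∨ (¬(v ⊕ v) ⊙ v)) = 1 − 0.343 = 0.657
¬¬(¬(v ⊕ (v ∨ ¬u)) ∨ (¬(v ⊕ v) ⊙ v)) = 1 − 0.657 = 0.343
¬¬¬(¬(v ⊕ (v ∨ ¬u)) ∨ (¬(v ⊕ v) ⊙ v)) = 1 − 0.343 = 0.657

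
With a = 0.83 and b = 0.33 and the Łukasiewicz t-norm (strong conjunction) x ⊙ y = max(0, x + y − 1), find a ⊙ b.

0.16

a ⊙ b = max(0, 0.83 + 0.33 − 1) = max(0, 0.16) = 0.16
For comparison, the Gödel (minimum) t-norm min(x, y) would give 0.33.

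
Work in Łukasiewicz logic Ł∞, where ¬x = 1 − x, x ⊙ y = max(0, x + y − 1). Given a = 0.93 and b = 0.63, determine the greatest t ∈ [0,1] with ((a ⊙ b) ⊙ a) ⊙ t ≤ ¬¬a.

a ⊙ b = max(0, 0.93 + 0.63 − 1) = max(0, 0.56) = 0.56
(a ⊙ b) ⊙ a = max(0, 0.56 + 0.93 − 1) = max(0, 0.49) = 0.49
So the left factor is (a ⊙ b) ⊙ a = 0.49.
¬a = 1 − 0.93 = 0.07
¬¬a = 1 − 0.07 = 0.93
So the right-hand bound is ¬¬a = 0.93.
The residuum of the Łukasiewicz t-norm gives the supremum: min(1, 1 − 0.49 + 0.93).
1 − 0.49 + 0.93 = 1.44, so t = min(1, 1.44) = 1.00.
Check: 0.49 ⊙ 1.00 = max(0, 0.49) = 0.49 ≤ 0.93.

1.00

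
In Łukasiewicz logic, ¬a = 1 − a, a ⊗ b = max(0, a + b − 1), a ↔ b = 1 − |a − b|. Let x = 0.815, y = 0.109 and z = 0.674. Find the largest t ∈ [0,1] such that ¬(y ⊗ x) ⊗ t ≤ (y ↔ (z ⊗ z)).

0.761

y ⊗ x = max(0, 0.109 + 0.815 − 1) = max(0, -0.076) = 0.000
¬(y ⊗ x) = 1 − 0.000 = 1.000
So the left factor is ¬(y ⊗ x) = 1.000.
z ⊗ z = max(0, 0.674 + 0.674 − 1) = max(0, 0.348) = 0.348
y ↔ (z ⊗ z) = 1 − |0.109 − 0.348| = 1 − 0.239 = 0.761
So the right-hand bound is y ↔ (z ⊗ z) = 0.761.
The residuum of the Łukasiewicz t-norm gives the supremum: min(1, 1 − 1.000 + 0.761).
1 − 1.000 + 0.761 = 0.761, so t = min(1, 0.761) = 0.761.
Check: 1.000 ⊗ 0.761 = max(0, 0.761) = 0.761 ≤ 0.761.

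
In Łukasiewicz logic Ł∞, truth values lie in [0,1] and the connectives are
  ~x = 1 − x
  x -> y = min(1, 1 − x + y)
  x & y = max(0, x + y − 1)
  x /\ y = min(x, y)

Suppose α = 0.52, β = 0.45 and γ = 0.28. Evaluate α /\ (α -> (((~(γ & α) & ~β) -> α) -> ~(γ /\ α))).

0.52

γ & α = max(0, 0.28 + 0.52 − 1) = max(0, -0.20) = 0.00
~(γ & α) = 1 − 0.00 = 1.00
~β = 1 − 0.45 = 0.55
~(γ & α) & ~β = max(0, 1.00 + 0.55 − 1) = max(0, 0.55) = 0.55
(~(γ & α) & ~β) -> α = min(1, 1 − 0.55 + 0.52) = min(1, 0.97) = 0.97
γ /\ α = min(0.28, 0.52) = 0.28
~(γ /\ α) = 1 − 0.28 = 0.72
((~(γ & α) & ~β) -> α) -> ~(γ /\ α) = min(1, 1 − 0.97 + 0.72) = min(1, 0.75) = 0.75
α -> (((~(γ & α) & ~β) -> α) -> ~(γ /\ α)) = min(1, 1 − 0.52 + 0.75) = min(1, 1.23) = 1.00
α /\ (α -> (((~(γ & α) & ~β) -> α) -> ~(γ /\ α))) = min(0.52, 1.00) = 0.52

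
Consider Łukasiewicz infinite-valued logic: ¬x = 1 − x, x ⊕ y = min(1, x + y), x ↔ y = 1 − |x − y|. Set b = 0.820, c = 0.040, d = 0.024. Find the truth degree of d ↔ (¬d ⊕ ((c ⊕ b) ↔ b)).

¬d = 1 − 0.024 = 0.976
c ⊕ b = min(1, 0.040 + 0.820) = min(1, 0.860) = 0.860
(c ⊕ b) ↔ b = 1 − |0.860 − 0.820| = 1 − 0.040 = 0.960
¬d ⊕ ((c ⊕ b) ↔ b) = min(1, 0.976 + 0.960) = min(1, 1.936) = 1.000
d ↔ (¬d ⊕ ((c ⊕ b) ↔ b)) = 1 − |0.024 − 1.000| = 1 − 0.976 = 0.024

0.024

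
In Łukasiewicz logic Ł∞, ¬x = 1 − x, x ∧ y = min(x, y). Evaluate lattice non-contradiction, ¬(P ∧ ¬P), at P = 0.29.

¬P = 1 − 0.29 = 0.71
P ∧ ¬P = min(0.29, 0.71) = 0.29
¬(P ∧ ¬P) = 1 − 0.29 = 0.71
(The value 0.71 < 1 shows this instance is not satisfied; not a Ł∞-tautology — its value is 1 − min(a, 1−a).)

0.71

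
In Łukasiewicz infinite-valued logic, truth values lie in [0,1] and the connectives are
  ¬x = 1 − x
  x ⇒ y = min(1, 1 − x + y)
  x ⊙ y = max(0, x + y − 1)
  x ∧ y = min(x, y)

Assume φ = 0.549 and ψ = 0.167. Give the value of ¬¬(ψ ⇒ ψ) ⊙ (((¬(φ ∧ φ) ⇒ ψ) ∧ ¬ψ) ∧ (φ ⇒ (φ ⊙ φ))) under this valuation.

ψ ⇒ ψ = min(1, 1 − 0.167 + 0.167) = min(1, 1.000) = 1.000
¬(ψ ⇒ ψ) = 1 − 1.000 = 0.000
¬¬(ψ ⇒ ψ) = 1 − 0.000 = 1.000
φ ∧ φ = min(0.549, 0.549) = 0.549
¬(φ ∧ φ) = 1 − 0.549 = 0.451
¬(φ ∧ φ) ⇒ ψ = min(1, 1 − 0.451 + 0.167) = min(1, 0.716) = 0.716
¬ψ = 1 − 0.167 = 0.833
(¬(φ ∧ φ) ⇒ ψ) ∧ ¬ψ = min(0.716, 0.833) = 0.716
φ ⊙ φ = max(0, 0.549 + 0.549 − 1) = max(0, 0.098) = 0.098
φ ⇒ (φ ⊙ φ) = min(1, 1 − 0.549 + 0.098) = min(1, 0.549) = 0.549
((¬(φ ∧ φ) ⇒ ψ) ∧ ¬ψ) ∧ (φ ⇒ (φ ⊙ φ)) = min(0.716, 0.549) = 0.549
¬¬(ψ ⇒ ψ) ⊙ (((¬(φ ∧ φ) ⇒ ψ) ∧ ¬ψ) ∧ (φ ⇒ (φ ⊙ φ))) = max(0, 1.000 + 0.549 − 1) = max(0, 0.549) = 0.549

0.549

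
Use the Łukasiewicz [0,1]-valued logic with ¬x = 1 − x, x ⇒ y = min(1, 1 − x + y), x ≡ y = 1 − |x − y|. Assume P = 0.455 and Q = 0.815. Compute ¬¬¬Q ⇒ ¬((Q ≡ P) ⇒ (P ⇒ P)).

0.815

¬Q = 1 − 0.815 = 0.185
¬¬Q = 1 − 0.185 = 0.815
¬¬¬Q = 1 − 0.815 = 0.185
Q ≡ P = 1 − |0.815 − 0.455| = 1 − 0.360 = 0.640
P ⇒ P = min(1, 1 − 0.455 + 0.455) = min(1, 1.000) = 1.000
(Q ≡ P) ⇒ (P ⇒ P) = min(1, 1 − 0.640 + 1.000) = min(1, 1.360) = 1.000
¬((Q ≡ P) ⇒ (P ⇒ P)) = 1 − 1.000 = 0.000
¬¬¬Q ⇒ ¬((Q ≡ P) ⇒ (P ⇒ P)) = min(1, 1 − 0.185 + 0.000) = min(1, 0.815) = 0.815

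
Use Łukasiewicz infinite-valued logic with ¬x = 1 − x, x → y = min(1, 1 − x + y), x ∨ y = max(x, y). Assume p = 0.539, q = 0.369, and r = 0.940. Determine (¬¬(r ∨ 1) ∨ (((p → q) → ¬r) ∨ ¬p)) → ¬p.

0.461

r ∨ 1 = max(0.940, 1.000) = 1.000
¬(r ∨ 1) = 1 − 1.000 = 0.000
¬¬(r ∨ 1) = 1 − 0.000 = 1.000
p → q = min(1, 1 − 0.539 + 0.369) = min(1, 0.830) = 0.830
¬r = 1 − 0.940 = 0.060
(p → q) → ¬r = min(1, 1 − 0.830 + 0.060) = min(1, 0.230) = 0.230
¬p = 1 − 0.539 = 0.461
((p → q) → ¬r) ∨ ¬p = max(0.230, 0.461) = 0.461
¬¬(r ∨ 1) ∨ (((p → q) → ¬r) ∨ ¬p) = max(1.000, 0.461) = 1.000
(¬¬(r ∨ 1) ∨ (((p → q) → ¬r) ∨ ¬p)) → ¬p = min(1, 1 − 1.000 + 0.461) = min(1, 0.461) = 0.461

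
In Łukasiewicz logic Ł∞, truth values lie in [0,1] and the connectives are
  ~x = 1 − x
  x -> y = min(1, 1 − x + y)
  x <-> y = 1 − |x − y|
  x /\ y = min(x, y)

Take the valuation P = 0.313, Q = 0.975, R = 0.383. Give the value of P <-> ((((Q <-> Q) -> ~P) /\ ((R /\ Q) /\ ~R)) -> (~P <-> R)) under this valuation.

0.313

Q <-> Q = 1 − |0.975 − 0.975| = 1 − 0.000 = 1.000
~P = 1 − 0.313 = 0.687
(Q <-> Q) -> ~P = min(1, 1 − 1.000 + 0.687) = min(1, 0.687) = 0.687
R /\ Q = min(0.383, 0.975) = 0.383
~R = 1 − 0.383 = 0.617
(R /\ Q) /\ ~R = min(0.383, 0.617) = 0.383
((Q <-> Q) -> ~P) /\ ((R /\ Q) /\ ~R) = min(0.687, 0.383) = 0.383
~P <-> R = 1 − |0.687 − 0.383| = 1 − 0.304 = 0.696
(((Q <-> Q) -> ~P) /\ ((R /\ Q) /\ ~R)) -> (~P <-> R) = min(1, 1 − 0.383 + 0.696) = min(1, 1.313) = 1.000
P <-> ((((Q <-> Q) -> ~P) /\ ((R /\ Q) /\ ~R)) -> (~P <-> R)) = 1 − |0.313 − 1.000| = 1 − 0.687 = 0.313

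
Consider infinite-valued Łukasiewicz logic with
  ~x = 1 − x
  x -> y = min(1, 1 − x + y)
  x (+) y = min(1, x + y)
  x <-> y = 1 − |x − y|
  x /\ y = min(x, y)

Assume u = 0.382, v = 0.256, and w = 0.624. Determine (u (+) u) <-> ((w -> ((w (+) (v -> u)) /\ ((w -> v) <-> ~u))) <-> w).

0.860

u (+) u = min(1, 0.382 + 0.382) = min(1, 0.764) = 0.764
v -> u = min(1, 1 − 0.256 + 0.382) = min(1, 1.126) = 1.000
w (+) (v -> u) = min(1, 0.624 + 1.000) = min(1, 1.624) = 1.000
w -> v = min(1, 1 − 0.624 + 0.256) = min(1, 0.632) = 0.632
~u = 1 − 0.382 = 0.618
(w -> v) <-> ~u = 1 − |0.632 − 0.618| = 1 − 0.014 = 0.986
(w (+) (v -> u)) /\ ((w -> v) <-> ~u) = min(1.000, 0.986) = 0.986
w -> ((w (+) (v -> u)) /\ ((w -> v) <-> ~u)) = min(1, 1 − 0.624 + 0.986) = min(1, 1.362) = 1.000
(w -> ((w (+) (v -> u)) /\ ((w -> v) <-> ~u))) <-> w = 1 − |1.000 − 0.624| = 1 − 0.376 = 0.624
(u (+) u) <-> ((w -> ((w (+) (v -> u)) /\ ((w -> v) <-> ~u))) <-> w) = 1 − |0.764 − 0.624| = 1 − 0.140 = 0.860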